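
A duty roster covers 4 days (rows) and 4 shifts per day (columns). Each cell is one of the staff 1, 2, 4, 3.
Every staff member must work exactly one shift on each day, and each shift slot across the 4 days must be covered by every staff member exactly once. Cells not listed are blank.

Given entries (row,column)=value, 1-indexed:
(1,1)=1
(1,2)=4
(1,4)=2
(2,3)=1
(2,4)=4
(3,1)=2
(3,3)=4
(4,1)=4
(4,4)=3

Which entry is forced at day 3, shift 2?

Day 1, shift 3: day 1 has {1, 2, 4} and shift 3 has {1, 4}, leaving only 3.
Day 2, shift 1: day 2 has {1, 4} and shift 1 has {1, 2, 4}, leaving only 3.
Day 2, shift 2: day 2 has {1, 4, 3} and shift 2 has {4}, leaving only 2.
Day 3, shift 4: day 3 has {2, 4} and shift 4 has {2, 4, 3}, leaving only 1.
Day 3 already has {1, 2, 4} and shift 2 already has {2, 4}, so day 3, shift 2 must be 3.

3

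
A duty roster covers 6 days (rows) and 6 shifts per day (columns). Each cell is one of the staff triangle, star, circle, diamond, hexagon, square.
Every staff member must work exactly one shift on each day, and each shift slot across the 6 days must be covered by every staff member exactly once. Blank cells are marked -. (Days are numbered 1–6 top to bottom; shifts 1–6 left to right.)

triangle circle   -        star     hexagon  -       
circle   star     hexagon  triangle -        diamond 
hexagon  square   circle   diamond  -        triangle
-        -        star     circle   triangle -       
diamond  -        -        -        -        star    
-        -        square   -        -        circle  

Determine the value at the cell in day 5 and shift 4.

Day 1, shift 3: day 1 has {triangle, star, circle, hexagon} and shift 3 has {star, circle, hexagon, square}, leaving only diamond.
Day 1, shift 6: day 1 has {triangle, star, circle, diamond, hexagon} and shift 6 has {triangle, star, circle, diamond}, leaving only square.
Day 2, shift 5: day 2 has {triangle, star, circle, diamond, hexagon} and shift 5 has {triangle, hexagon}, leaving only square.
Day 3, shift 5: day 3 has {triangle, circle, diamond, hexagon, square} and shift 5 has {triangle, hexagon, square}, leaving only star.
Day 4, shift 1: day 4 has {triangle, star, circle} and shift 1 has {triangle, circle, diamond, hexagon}, leaving only square.
Day 4, shift 6: day 4 has {triangle, star, circle, square} and shift 6 has {triangle, star, circle, diamond, square}, leaving only hexagon.
Day 4, shift 2: day 4 has {triangle, star, circle, hexagon, square} and shift 2 has {star, circle, square}, leaving only diamond.
Day 5, shift 3: day 5 has {star, diamond} and shift 3 has {star, circle, diamond, hexagon, square}, leaving only triangle.
Day 5, shift 2: day 5 has {triangle, star, diamond} and shift 2 has {star, circle, diamond, square}, leaving only hexagon.
Day 5 already has {triangle, star, diamond, hexagon} and shift 4 already has {triangle, star, circle, diamond}, so day 5, shift 4 must be square.

square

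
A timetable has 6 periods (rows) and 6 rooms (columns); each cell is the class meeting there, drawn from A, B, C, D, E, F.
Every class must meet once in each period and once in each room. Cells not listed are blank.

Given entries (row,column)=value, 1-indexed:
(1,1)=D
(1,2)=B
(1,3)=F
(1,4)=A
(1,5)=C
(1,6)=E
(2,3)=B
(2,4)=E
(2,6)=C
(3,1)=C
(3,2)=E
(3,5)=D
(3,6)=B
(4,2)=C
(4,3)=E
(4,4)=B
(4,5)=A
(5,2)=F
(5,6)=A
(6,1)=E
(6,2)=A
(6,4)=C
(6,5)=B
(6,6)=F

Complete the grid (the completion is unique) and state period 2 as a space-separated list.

Period 2, room 2: period 2 has {B, C, E} and room 2 has {A, B, C, E, F}, leaving only D.
Period 2, room 5: period 2 has {B, C, D, E} and room 5 has {A, B, C, D}, leaving only F.
Period 2, room 1: period 2 has {B, C, D, E, F} and room 1 has {C, D, E}, leaving only A.
So period 2 reads: A D B E F C.

A D B E F C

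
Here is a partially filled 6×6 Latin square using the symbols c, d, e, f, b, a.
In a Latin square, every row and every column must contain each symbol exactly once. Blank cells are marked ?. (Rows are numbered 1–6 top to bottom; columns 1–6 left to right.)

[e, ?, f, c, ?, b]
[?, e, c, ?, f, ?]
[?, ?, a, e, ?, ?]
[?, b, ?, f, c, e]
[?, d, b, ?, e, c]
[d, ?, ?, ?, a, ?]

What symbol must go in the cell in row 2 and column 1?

Row 1, column 2: row 1 has {c, e, f, b} and column 2 has {d, e, b}, leaving only a.
Row 1, column 5: row 1 has {c, e, f, b, a} and column 5 has {c, e, f, a}, leaving only d.
Row 3, column 5: row 3 has {e, a} and column 5 has {c, d, e, f, a}, leaving only b.
Row 4, column 1: row 4 has {c, e, f, b} and column 1 has {d, e}, leaving only a.
Row 2 already has {c, e, f} and column 1 already has {d, e, a}, so row 2, column 1 must be b.

b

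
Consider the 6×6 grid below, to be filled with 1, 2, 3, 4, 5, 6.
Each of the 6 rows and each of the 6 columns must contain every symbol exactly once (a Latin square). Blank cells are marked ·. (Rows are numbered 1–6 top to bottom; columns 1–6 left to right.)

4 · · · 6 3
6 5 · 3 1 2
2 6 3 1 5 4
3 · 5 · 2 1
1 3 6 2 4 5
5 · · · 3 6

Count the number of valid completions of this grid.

Row 1, column 2: eliminating its row and column leaves {1, 2}.
Row 1, column 3: eliminating its row and column leaves {1, 2}.
Row 1, column 4: eliminating its row and column leaves {5}.
Row 2, column 3: eliminating its row and column leaves {4}.
Row 4, column 2: eliminating its row and column leaves {4}.
Row 4, column 4: eliminating its row and column leaves {4, 6}.
Row 6, column 2: eliminating its row and column leaves {1, 2, 4}.
Row 6, column 3: eliminating its row and column leaves {1, 2, 4}.
Row 6, column 4: eliminating its row and column leaves {4}.
Enumerating the assignments across these blanks that avoid any row or column repeat gives 2 completions.

2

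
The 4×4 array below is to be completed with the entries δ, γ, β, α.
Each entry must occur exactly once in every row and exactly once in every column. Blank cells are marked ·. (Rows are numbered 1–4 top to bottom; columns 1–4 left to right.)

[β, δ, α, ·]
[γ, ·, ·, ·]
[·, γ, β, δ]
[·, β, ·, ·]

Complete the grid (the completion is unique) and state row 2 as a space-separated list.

Row 2, column 2: row 2 has {γ} and column 2 has {δ, γ, β}, leaving only α.
Row 2, column 3: row 2 has {γ, α} and column 3 has {β, α}, leaving only δ.
Row 2, column 4: row 2 has {δ, γ, α} and column 4 has {δ}, leaving only β.
So row 2 reads: γ α δ β.

γ α δ β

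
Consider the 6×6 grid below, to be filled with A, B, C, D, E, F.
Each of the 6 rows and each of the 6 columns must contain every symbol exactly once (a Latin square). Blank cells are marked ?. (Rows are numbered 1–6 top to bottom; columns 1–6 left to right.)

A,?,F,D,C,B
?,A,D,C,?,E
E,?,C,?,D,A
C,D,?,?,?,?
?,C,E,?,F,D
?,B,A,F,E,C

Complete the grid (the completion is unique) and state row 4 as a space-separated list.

Row 4, column 3: row 4 has {C, D} and column 3 has {A, C, D, E, F}, leaving only B.
Row 4, column 5: row 4 has {B, C, D} and column 5 has {C, D, E, F}, leaving only A.
Row 4, column 4: row 4 has {A, B, C, D} and column 4 has {C, D, F}, leaving only E.
Row 4, column 6: row 4 has {A, B, C, D, E} and column 6 has {A, B, C, D, E}, leaving only F.
So row 4 reads: C D B E A F.

C D B E A F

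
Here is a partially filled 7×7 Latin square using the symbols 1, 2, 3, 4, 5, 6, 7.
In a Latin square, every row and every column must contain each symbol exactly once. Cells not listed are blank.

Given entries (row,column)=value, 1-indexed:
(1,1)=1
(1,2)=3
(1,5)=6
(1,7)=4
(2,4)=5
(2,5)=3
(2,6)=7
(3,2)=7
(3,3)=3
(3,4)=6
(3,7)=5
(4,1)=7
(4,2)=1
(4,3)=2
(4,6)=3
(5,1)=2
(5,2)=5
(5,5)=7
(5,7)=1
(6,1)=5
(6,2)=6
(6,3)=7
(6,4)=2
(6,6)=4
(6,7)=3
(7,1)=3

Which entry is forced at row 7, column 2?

Row 1, column 3: row 1 has {1, 3, 4, 6} and column 3 has {2, 3, 7}, leaving only 5.
Row 1, column 4: row 1 has {1, 3, 4, 5, 6} and column 4 has {2, 5, 6}, leaving only 7.
Row 1, column 6: row 1 has {1, 3, 4, 5, 6, 7} and column 6 has {3, 4, 7}, leaving only 2.
Row 3, column 1: row 3 has {3, 5, 6, 7} and column 1 has {1, 2, 3, 5, 7}, leaving only 4.
Row 2, column 1: row 2 has {3, 5, 7} and column 1 has {1, 2, 3, 4, 5, 7}, leaving only 6.
Row 2, column 7: row 2 has {3, 5, 6, 7} and column 7 has {1, 3, 4, 5}, leaving only 2.
Row 2, column 2: row 2 has {2, 3, 5, 6, 7} and column 2 has {1, 3, 5, 6, 7}, leaving only 4.
Row 7 already has {3} and column 2 already has {1, 3, 4, 5, 6, 7}, so row 7, column 2 must be 2.

2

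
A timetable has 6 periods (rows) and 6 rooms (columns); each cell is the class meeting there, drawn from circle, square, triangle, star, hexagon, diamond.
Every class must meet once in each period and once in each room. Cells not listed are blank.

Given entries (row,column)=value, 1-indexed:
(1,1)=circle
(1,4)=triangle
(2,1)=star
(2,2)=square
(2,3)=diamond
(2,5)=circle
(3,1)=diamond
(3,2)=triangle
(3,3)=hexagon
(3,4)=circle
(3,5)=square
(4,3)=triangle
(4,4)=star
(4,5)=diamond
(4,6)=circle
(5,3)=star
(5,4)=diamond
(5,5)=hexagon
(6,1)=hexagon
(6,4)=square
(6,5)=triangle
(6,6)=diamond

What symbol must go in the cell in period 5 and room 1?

Period 1, room 3: period 1 has {circle, triangle} and room 3 has {triangle, star, hexagon, diamond}, leaving only square.
Period 1, room 5: period 1 has {circle, square, triangle} and room 5 has {circle, square, triangle, hexagon, diamond}, leaving only star.
Period 1, room 6: period 1 has {circle, square, triangle, star} and room 6 has {circle, diamond}, leaving only hexagon.
Period 1, room 2: period 1 has {circle, square, triangle, star, hexagon} and room 2 has {square, triangle}, leaving only diamond.
Period 2, room 4: period 2 has {circle, square, star, diamond} and room 4 has {circle, square, triangle, star, diamond}, leaving only hexagon.
Period 2, room 6: period 2 has {circle, square, star, hexagon, diamond} and room 6 has {circle, hexagon, diamond}, leaving only triangle.
Period 3, room 6: period 3 has {circle, square, triangle, hexagon, diamond} and room 6 has {circle, triangle, hexagon, diamond}, leaving only star.
Period 4, room 1: period 4 has {circle, triangle, star, diamond} and room 1 has {circle, star, hexagon, diamond}, leaving only square.
Period 5 already has {star, hexagon, diamond} and room 1 already has {circle, square, star, hexagon, diamond}, so period 5, room 1 must be triangle.

triangle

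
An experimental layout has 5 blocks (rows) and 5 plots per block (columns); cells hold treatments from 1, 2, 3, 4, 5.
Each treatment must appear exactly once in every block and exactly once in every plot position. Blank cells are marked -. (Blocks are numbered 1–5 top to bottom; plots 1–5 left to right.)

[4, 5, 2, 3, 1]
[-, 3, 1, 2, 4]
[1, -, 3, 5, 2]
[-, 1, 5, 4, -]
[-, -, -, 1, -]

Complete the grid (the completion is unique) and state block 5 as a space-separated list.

3 2 4 1 5

Block 5, plot 3: block 5 has {1} and plot 3 has {1, 2, 3, 5}, leaving only 4.
Block 5, plot 2: block 5 has {1, 4} and plot 2 has {1, 3, 5}, leaving only 2.
Block 2, plot 1: block 2 has {1, 2, 3, 4} and plot 1 has {1, 4}, leaving only 5.
Block 5, plot 1: block 5 has {1, 2, 4} and plot 1 has {1, 4, 5}, leaving only 3.
Block 5, plot 5: block 5 has {1, 2, 3, 4} and plot 5 has {1, 2, 4}, leaving only 5.
So block 5 reads: 3 2 4 1 5.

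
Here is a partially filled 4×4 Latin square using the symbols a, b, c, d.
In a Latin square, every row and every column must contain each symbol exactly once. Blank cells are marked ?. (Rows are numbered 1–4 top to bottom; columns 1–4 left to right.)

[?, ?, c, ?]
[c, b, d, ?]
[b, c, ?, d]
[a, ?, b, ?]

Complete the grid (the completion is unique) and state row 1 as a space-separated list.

Row 1, column 1: row 1 has {c} and column 1 has {a, b, c}, leaving only d.
Row 1, column 2: row 1 has {c, d} and column 2 has {b, c}, leaving only a.
Row 1, column 4: row 1 has {a, c, d} and column 4 has {d}, leaving only b.
So row 1 reads: d a c b.

d a c b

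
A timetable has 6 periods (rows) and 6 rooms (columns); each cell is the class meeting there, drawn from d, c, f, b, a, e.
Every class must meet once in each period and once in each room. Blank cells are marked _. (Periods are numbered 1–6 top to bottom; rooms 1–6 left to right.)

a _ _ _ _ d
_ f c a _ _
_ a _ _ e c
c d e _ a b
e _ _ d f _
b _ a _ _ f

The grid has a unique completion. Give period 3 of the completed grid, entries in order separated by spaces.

Period 2, room 1: period 2 has {c, f, a} and room 1 has {c, b, a, e}, leaving only d.
Period 3, room 1: period 3 has {c, a, e} and room 1 has {d, c, b, a, e}, leaving only f.
Period 3, room 4: period 3 has {c, f, a, e} and room 4 has {d, a}, leaving only b.
Period 3, room 3: period 3 has {c, f, b, a, e} and room 3 has {c, a, e}, leaving only d.
So period 3 reads: f a d b e c.

f a d b e c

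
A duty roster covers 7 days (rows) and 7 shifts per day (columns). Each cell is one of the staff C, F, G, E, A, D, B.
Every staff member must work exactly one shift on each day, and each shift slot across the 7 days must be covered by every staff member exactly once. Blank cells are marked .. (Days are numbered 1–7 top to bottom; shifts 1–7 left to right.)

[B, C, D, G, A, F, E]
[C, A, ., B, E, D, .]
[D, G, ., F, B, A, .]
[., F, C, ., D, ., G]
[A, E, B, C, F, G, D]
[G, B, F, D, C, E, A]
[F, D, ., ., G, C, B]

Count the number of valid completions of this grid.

Day 2, shift 3: eliminating its day and shift leaves {G}.
Day 2, shift 7: eliminating its day and shift leaves {F}.
Day 3, shift 3: eliminating its day and shift leaves {E}.
Day 3, shift 7: eliminating its day and shift leaves {C}.
Day 4, shift 1: eliminating its day and shift leaves {E}.
Day 4, shift 4: eliminating its day and shift leaves {E, A}.
Day 4, shift 6: eliminating its day and shift leaves {B}.
Day 7, shift 3: eliminating its day and shift leaves {E, A}.
Day 7, shift 4: eliminating its day and shift leaves {E, A}.
Only one assignment across all blanks avoids any day or shift repeat, giving 1 completion.

1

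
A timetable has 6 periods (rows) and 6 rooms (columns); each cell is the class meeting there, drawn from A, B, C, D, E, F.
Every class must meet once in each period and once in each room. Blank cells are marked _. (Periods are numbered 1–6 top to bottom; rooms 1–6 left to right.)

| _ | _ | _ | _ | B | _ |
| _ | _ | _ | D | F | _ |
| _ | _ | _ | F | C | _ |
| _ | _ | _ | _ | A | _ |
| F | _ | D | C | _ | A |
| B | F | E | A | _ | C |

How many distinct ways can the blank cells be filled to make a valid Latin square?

20

Period 1, room 1: eliminating its period and room leaves {A, C, D, E}.
Period 1, room 2: eliminating its period and room leaves {A, C, D, E}.
Period 1, room 3: eliminating its period and room leaves {A, C, F}.
Period 1, room 4: eliminating its period and room leaves {E}.
Period 1, room 6: eliminating its period and room leaves {D, E, F}.
Period 2, room 1: eliminating its period and room leaves {A, C, E}.
Period 2, room 2: eliminating its period and room leaves {A, B, C, E}.
Period 2, room 3: eliminating its period and room leaves {A, B, C}.
Period 2, room 6: eliminating its period and room leaves {B, E}.
Period 3, room 1: eliminating its period and room leaves {A, D, E}.
Period 3, room 2: eliminating its period and room leaves {A, B, D, E}.
Period 3, room 3: eliminating its period and room leaves {A, B}.
Period 3, room 6: eliminating its period and room leaves {B, D, E}.
Period 4, room 1: eliminating its period and room leaves {C, D, E}.
Period 4, room 2: eliminating its period and room leaves {B, C, D, E}.
Period 4, room 3: eliminating its period and room leaves {B, C, F}.
Period 4, room 4: eliminating its period and room leaves {B, E}.
Period 4, room 6: eliminating its period and room leaves {B, D, E, F}.
Period 5, room 2: eliminating its period and room leaves {B, E}.
Period 5, room 5: eliminating its period and room leaves {E}.
Period 6, room 5: eliminating its period and room leaves {D}.
Enumerating the assignments across these blanks that avoid any period or room repeat gives 20 completions.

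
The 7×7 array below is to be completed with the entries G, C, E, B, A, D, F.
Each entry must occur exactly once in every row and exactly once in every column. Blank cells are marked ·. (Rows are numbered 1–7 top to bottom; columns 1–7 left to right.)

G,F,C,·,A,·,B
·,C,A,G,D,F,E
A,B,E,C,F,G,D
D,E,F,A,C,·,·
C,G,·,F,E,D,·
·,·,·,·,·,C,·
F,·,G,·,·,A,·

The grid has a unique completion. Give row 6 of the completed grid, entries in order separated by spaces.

Row 1, column 6: row 1 has {G, C, B, A, F} and column 6 has {G, C, A, D, F}, leaving only E.
Row 1, column 4: row 1 has {G, C, E, B, A, F} and column 4 has {G, C, A, F}, leaving only D.
Row 2, column 1: row 2 has {G, C, E, A, D, F} and column 1 has {G, C, A, D, F}, leaving only B.
Row 6, column 1: row 6 has {C} and column 1 has {G, C, B, A, D, F}, leaving only E.
Row 6, column 4: row 6 has {C, E} and column 4 has {G, C, A, D, F}, leaving only B.
Row 6, column 3: row 6 has {C, E, B} and column 3 has {G, C, E, A, F}, leaving only D.
Row 6, column 2: row 6 has {C, E, B, D} and column 2 has {G, C, E, B, F}, leaving only A.
Row 6, column 5: row 6 has {C, E, B, A, D} and column 5 has {C, E, A, D, F}, leaving only G.
Row 6, column 7: row 6 has {G, C, E, B, A, D} and column 7 has {E, B, D}, leaving only F.
So row 6 reads: E A D B G C F.

E A D B G C F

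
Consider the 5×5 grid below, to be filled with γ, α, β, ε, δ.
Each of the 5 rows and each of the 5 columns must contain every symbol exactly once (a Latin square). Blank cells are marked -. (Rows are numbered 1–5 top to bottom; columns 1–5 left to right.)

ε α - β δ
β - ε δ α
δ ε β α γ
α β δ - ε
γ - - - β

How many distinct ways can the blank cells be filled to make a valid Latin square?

1

Row 1, column 3: eliminating its row and column leaves {γ}.
Row 2, column 2: eliminating its row and column leaves {γ}.
Row 4, column 4: eliminating its row and column leaves {γ}.
Row 5, column 2: eliminating its row and column leaves {δ}.
Row 5, column 3: eliminating its row and column leaves {α}.
Row 5, column 4: eliminating its row and column leaves {ε}.
Only one assignment across all blanks avoids any row or column repeat, giving 1 completion.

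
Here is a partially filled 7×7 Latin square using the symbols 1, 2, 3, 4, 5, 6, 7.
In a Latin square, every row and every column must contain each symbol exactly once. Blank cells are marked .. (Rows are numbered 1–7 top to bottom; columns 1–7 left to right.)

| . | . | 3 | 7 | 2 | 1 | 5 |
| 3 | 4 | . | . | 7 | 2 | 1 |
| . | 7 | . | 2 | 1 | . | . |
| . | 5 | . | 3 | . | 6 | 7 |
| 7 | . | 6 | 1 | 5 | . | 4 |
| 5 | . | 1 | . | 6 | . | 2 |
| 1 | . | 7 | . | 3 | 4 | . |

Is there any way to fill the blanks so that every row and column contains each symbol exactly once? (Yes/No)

Row 1, column 2: row 1 has {1, 2, 3, 5, 7} and column 2 has {4, 5, 7}, so it must be 6.
Row 1, column 1: row 1 has {1, 2, 3, 5, 6, 7} and column 1 has {1, 3, 5, 7}, so it must be 4.
Row 2, column 3: row 2 has {1, 2, 3, 4, 7} and column 3 has {1, 3, 6, 7}, so it must be 5.
Row 2, column 4: row 2 has {1, 2, 3, 4, 5, 7} and column 4 has {1, 2, 3, 7}, so it must be 6.
Row 3, column 1: row 3 has {1, 2, 7} and column 1 has {1, 3, 4, 5, 7}, so it must be 6.
Row 3, column 3: row 3 has {1, 2, 6, 7} and column 3 has {1, 3, 5, 6, 7}, so it must be 4.
Row 3, column 7: row 3 has {1, 2, 4, 6, 7} and column 7 has {1, 2, 4, 5, 7}, so it must be 3.
Row 3, column 6: row 3 has {1, 2, 3, 4, 6, 7} and column 6 has {1, 2, 4, 6}, so it must be 5.
Row 4, column 1: row 4 has {3, 5, 6, 7} and column 1 has {1, 3, 4, 5, 6, 7}, so it must be 2.
Now row 4, column 3: row 4 together with column 3 already contain {1, 2, 3, 4, 5, 6, 7} — every symbol — so nothing can go there. The grid has no valid completion.

No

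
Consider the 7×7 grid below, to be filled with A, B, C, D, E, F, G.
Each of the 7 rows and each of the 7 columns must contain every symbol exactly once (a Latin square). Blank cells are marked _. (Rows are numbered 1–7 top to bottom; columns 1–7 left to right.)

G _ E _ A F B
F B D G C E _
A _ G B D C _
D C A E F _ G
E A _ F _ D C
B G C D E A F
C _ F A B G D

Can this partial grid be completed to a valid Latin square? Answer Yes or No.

Yes

No row or column among the givens repeats a symbol, and propagating forced cells runs into no contradiction.
One valid completion exists (for instance, G D E C A F B / F B D G C E A / A F G B D C E / D C A E F B G / E A B F G D C / B G C D E A F / C E F A B G D).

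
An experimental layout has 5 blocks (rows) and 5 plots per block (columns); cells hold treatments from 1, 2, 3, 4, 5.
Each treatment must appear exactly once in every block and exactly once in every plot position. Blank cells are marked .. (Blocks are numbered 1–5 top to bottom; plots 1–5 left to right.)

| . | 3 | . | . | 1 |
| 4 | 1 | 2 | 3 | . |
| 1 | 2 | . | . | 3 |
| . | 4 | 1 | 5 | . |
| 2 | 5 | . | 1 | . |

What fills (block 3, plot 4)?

4

Block 3 already has {1, 2, 3} and plot 4 already has {1, 3, 5}, so block 3, plot 4 must be 4.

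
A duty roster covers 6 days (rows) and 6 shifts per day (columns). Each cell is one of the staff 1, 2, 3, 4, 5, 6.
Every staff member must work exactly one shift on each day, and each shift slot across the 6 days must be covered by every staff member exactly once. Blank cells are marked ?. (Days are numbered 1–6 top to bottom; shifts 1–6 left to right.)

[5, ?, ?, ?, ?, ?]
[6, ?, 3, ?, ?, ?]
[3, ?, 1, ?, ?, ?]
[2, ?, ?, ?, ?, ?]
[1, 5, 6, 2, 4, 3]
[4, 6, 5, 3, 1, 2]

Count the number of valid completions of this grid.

Day 1, shift 2: eliminating its day and shift leaves {1, 2, 3, 4}.
Day 1, shift 3: eliminating its day and shift leaves {2, 4}.
Day 1, shift 4: eliminating its day and shift leaves {1, 4, 6}.
Day 1, shift 5: eliminating its day and shift leaves {2, 3, 6}.
Day 1, shift 6: eliminating its day and shift leaves {1, 4, 6}.
Day 2, shift 2: eliminating its day and shift leaves {1, 2, 4}.
Day 2, shift 4: eliminating its day and shift leaves {1, 4, 5}.
Day 2, shift 5: eliminating its day and shift leaves {2, 5}.
Day 2, shift 6: eliminating its day and shift leaves {1, 4, 5}.
Day 3, shift 2: eliminating its day and shift leaves {2, 4}.
Day 3, shift 4: eliminating its day and shift leaves {4, 5, 6}.
Day 3, shift 5: eliminating its day and shift leaves {2, 5, 6}.
Day 3, shift 6: eliminating its day and shift leaves {4, 5, 6}.
Day 4, shift 2: eliminating its day and shift leaves {1, 3, 4}.
Day 4, shift 3: eliminating its day and shift leaves {4}.
Day 4, shift 4: eliminating its day and shift leaves {1, 4, 5, 6}.
Day 4, shift 5: eliminating its day and shift leaves {3, 5, 6}.
Day 4, shift 6: eliminating its day and shift leaves {1, 4, 5, 6}.
Enumerating the assignments across these blanks that avoid any day or shift repeat gives 20 completions.

20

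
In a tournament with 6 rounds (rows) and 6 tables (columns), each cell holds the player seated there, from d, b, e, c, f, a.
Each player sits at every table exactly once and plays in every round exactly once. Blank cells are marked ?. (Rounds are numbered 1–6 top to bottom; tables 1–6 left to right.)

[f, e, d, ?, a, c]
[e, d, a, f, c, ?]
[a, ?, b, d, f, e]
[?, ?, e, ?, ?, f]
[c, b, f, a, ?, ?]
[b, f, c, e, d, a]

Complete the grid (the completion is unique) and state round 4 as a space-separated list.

Round 4, table 1: round 4 has {e, f} and table 1 has {b, e, c, f, a}, leaving only d.
Round 4, table 5: round 4 has {d, e, f} and table 5 has {d, c, f, a}, leaving only b.
Round 4, table 4: round 4 has {d, b, e, f} and table 4 has {d, e, f, a}, leaving only c.
Round 4, table 2: round 4 has {d, b, e, c, f} and table 2 has {d, b, e, f}, leaving only a.
So round 4 reads: d a e c b f.

d a e c b f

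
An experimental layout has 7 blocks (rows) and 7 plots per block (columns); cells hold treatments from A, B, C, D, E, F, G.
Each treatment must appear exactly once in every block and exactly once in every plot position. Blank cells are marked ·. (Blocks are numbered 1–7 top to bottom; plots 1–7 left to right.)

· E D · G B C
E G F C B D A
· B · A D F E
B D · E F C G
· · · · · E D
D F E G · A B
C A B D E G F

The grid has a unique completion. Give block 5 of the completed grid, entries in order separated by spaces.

Block 5, plot 2: block 5 has {D, E} and plot 2 has {A, B, D, E, F, G}, leaving only C.
Block 5, plot 5: block 5 has {C, D, E} and plot 5 has {B, D, E, F, G}, leaving only A.
Block 5, plot 3: block 5 has {A, C, D, E} and plot 3 has {B, D, E, F}, leaving only G.
Block 5, plot 1: block 5 has {A, C, D, E, G} and plot 1 has {B, C, D, E}, leaving only F.
Block 5, plot 4: block 5 has {A, C, D, E, F, G} and plot 4 has {A, C, D, E, G}, leaving only B.
So block 5 reads: F C G B A E D.

F C G B A E D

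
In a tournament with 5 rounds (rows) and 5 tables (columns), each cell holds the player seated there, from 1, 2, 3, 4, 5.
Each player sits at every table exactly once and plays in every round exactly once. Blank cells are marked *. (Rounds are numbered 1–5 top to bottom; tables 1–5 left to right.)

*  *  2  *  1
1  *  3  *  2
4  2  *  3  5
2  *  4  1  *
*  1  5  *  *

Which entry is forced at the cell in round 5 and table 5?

Round 3, table 3: round 3 has {2, 3, 4, 5} and table 3 has {2, 3, 4, 5}, leaving only 1.
Round 4, table 5: round 4 has {1, 2, 4} and table 5 has {1, 2, 5}, leaving only 3.
Round 5 already has {1, 5} and table 5 already has {1, 2, 3, 5}, so round 5, table 5 must be 4.

4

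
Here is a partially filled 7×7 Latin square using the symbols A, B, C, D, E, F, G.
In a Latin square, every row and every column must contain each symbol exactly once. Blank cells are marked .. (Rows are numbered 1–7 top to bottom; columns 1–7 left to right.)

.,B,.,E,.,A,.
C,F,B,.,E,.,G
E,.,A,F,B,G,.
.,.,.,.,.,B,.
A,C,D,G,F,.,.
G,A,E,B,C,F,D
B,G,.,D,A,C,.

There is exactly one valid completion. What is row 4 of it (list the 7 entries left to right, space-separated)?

F E G C D B A

Row 2, column 4: row 2 has {B, C, E, F, G} and column 4 has {B, D, E, F, G}, leaving only A.
Row 4, column 4: row 4 has {B} and column 4 has {A, B, D, E, F, G}, leaving only C.
Row 2, column 6: row 2 has {A, B, C, E, F, G} and column 6 has {A, B, C, F, G}, leaving only D.
Row 3, column 2: row 3 has {A, B, E, F, G} and column 2 has {A, B, C, F, G}, leaving only D.
Row 4, column 2: row 4 has {B, C} and column 2 has {A, B, C, D, F, G}, leaving only E.
Row 3, column 7: row 3 has {A, B, D, E, F, G} and column 7 has {D, G}, leaving only C.
Row 1, column 7: row 1 has {A, B, E} and column 7 has {C, D, G}, leaving only F.
Row 4, column 7: row 4 has {B, C, E} and column 7 has {C, D, F, G}, leaving only A.
Row 1, column 1: row 1 has {A, B, E, F} and column 1 has {A, B, C, E, G}, leaving only D.
Row 4, column 1: row 4 has {A, B, C, E} and column 1 has {A, B, C, D, E, G}, leaving only F.
Row 4, column 3: row 4 has {A, B, C, E, F} and column 3 has {A, B, D, E}, leaving only G.
Row 4, column 5: row 4 has {A, B, C, E, F, G} and column 5 has {A, B, C, E, F}, leaving only D.
So row 4 reads: F E G C D B A.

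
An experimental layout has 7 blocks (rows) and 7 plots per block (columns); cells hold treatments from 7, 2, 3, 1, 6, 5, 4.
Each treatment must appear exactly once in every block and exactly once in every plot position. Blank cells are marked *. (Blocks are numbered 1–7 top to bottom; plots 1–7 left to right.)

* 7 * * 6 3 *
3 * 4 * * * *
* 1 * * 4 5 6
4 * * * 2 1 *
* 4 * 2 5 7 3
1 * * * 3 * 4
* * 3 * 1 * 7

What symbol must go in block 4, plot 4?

Block 2, plot 5: block 2 has {3, 4} and plot 5 has {2, 3, 1, 6, 5, 4}, leaving only 7.
Block 4, plot 7: block 4 has {2, 1, 4} and plot 7 has {7, 3, 6, 4}, leaving only 5.
Block 5, plot 1: block 5 has {7, 2, 3, 5, 4} and plot 1 has {3, 1, 4}, leaving only 6.
Block 5, plot 3: block 5 has {7, 2, 3, 6, 5, 4} and plot 3 has {3, 4}, leaving only 1.
Block 4, plot 4 is narrowed to {7, 3, 6}.
If it were 3, then block 3, plot 3 would be left with no valid symbol.
If it were 6, then block 6, plot 6 would be left with no valid symbol.
So block 4, plot 4 must be 7.

7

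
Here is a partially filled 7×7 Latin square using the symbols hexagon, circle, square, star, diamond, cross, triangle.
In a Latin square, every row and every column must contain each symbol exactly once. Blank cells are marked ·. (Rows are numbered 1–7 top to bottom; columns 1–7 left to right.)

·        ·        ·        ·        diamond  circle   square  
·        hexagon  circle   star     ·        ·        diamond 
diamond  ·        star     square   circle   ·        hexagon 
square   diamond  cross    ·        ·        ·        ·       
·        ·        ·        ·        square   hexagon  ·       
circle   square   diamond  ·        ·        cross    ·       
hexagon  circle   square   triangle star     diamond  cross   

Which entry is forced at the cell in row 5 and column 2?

Row 3, column 6: row 3 has {hexagon, circle, square, star, diamond} and column 6 has {hexagon, circle, diamond, cross}, leaving only triangle.
Row 2, column 6: row 2 has {hexagon, circle, star, diamond} and column 6 has {hexagon, circle, diamond, cross, triangle}, leaving only square.
Row 3, column 2: row 3 has {hexagon, circle, square, star, diamond, triangle} and column 2 has {hexagon, circle, square, diamond}, leaving only cross.
Row 4, column 6: row 4 has {square, diamond, cross} and column 6 has {hexagon, circle, square, diamond, cross, triangle}, leaving only star.
Row 5, column 3: row 5 has {hexagon, square} and column 3 has {circle, square, star, diamond, cross}, leaving only triangle.
Row 5 already has {hexagon, square, triangle} and column 2 already has {hexagon, circle, square, diamond, cross}, so row 5, column 2 must be star.

star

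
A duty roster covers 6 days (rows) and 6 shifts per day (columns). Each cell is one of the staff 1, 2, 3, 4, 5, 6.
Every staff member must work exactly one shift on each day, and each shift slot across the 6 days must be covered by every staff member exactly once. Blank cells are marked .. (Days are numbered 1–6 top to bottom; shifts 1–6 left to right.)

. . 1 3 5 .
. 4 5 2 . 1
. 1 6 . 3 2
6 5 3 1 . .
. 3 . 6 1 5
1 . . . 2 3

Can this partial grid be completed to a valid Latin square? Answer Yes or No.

No

Day 2, shift 1: day 2 has {1, 2, 4, 5} and shift 1 has {1, 6}, so it must be 3.
Day 2, shift 5: day 2 has {1, 2, 3, 4, 5} and shift 5 has {1, 2, 3, 5}, so it must be 6.
Day 4, shift 5: day 4 has {1, 3, 5, 6} and shift 5 has {1, 2, 3, 5, 6}, so it must be 4.
Now day 4, shift 6: day 4 together with shift 6 already contain {1, 2, 3, 4, 5, 6} — every symbol — so nothing can go there. The grid has no valid completion.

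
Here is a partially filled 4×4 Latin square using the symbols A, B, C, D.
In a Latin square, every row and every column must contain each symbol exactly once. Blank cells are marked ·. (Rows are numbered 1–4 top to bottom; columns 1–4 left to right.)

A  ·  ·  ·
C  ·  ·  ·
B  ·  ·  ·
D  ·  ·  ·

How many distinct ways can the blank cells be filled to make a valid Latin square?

24

Row 1, column 2: eliminating its row and column leaves {B, C, D}.
Row 1, column 3: eliminating its row and column leaves {B, C, D}.
Row 1, column 4: eliminating its row and column leaves {B, C, D}.
Row 2, column 2: eliminating its row and column leaves {A, B, D}.
Row 2, column 3: eliminating its row and column leaves {A, B, D}.
Row 2, column 4: eliminating its row and column leaves {A, B, D}.
Row 3, column 2: eliminating its row and column leaves {A, C, D}.
Row 3, column 3: eliminating its row and column leaves {A, C, D}.
Row 3, column 4: eliminating its row and column leaves {A, C, D}.
Row 4, column 2: eliminating its row and column leaves {A, B, C}.
Row 4, column 3: eliminating its row and column leaves {A, B, C}.
Row 4, column 4: eliminating its row and column leaves {A, B, C}.
Enumerating the assignments across these blanks that avoid any row or column repeat gives 24 completions.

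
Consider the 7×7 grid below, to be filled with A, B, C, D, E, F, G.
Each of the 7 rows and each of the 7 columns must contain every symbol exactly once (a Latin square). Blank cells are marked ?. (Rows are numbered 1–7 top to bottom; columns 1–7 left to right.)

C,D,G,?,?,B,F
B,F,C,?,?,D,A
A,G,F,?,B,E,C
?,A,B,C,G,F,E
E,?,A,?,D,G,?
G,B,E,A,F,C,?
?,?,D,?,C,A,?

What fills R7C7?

Row 1, column 4: row 1 has {B, C, D, F, G} and column 4 has {A, C}, leaving only E.
Row 1, column 5: row 1 has {B, C, D, E, F, G} and column 5 has {B, C, D, F, G}, leaving only A.
Row 2, column 4: row 2 has {A, B, C, D, F} and column 4 has {A, C, E}, leaving only G.
Row 2, column 5: row 2 has {A, B, C, D, F, G} and column 5 has {A, B, C, D, F, G}, leaving only E.
Row 3, column 4: row 3 has {A, B, C, E, F, G} and column 4 has {A, C, E, G}, leaving only D.
Row 4, column 1: row 4 has {A, B, C, E, F, G} and column 1 has {A, B, C, E, G}, leaving only D.
Row 5, column 2: row 5 has {A, D, E, G} and column 2 has {A, B, D, F, G}, leaving only C.
Row 5, column 7: row 5 has {A, C, D, E, G} and column 7 has {A, C, E, F}, leaving only B.
Row 7 already has {A, C, D} and column 7 already has {A, B, C, E, F}, so row 7, column 7 must be G.

G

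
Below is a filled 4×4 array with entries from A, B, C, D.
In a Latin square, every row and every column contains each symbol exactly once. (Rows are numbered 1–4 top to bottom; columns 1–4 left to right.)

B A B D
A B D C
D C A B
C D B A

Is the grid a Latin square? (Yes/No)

Row 1 contains B twice (at columns 1 and 3), so it is not a permutation.

No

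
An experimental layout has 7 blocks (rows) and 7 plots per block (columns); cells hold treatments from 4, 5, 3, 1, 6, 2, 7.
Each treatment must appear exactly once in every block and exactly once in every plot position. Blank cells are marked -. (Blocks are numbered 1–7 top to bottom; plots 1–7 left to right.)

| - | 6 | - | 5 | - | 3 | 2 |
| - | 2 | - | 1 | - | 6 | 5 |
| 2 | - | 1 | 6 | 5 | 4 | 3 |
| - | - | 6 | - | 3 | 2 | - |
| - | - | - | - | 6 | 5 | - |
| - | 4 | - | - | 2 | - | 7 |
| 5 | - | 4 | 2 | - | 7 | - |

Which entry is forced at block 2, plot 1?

4

Block 1, plot 3: block 1 has {5, 3, 6, 2} and plot 3 has {4, 1, 6}, leaving only 7.
Block 2, plot 3: block 2 has {5, 1, 6, 2} and plot 3 has {4, 1, 6, 7}, leaving only 3.
Block 3, plot 2: block 3 has {4, 5, 3, 1, 6, 2} and plot 2 has {4, 6, 2}, leaving only 7.
Block 5, plot 3: block 5 has {5, 6} and plot 3 has {4, 3, 1, 6, 7}, leaving only 2.
Block 6, plot 3: block 6 has {4, 2, 7} and plot 3 has {4, 3, 1, 6, 2, 7}, leaving only 5.
Block 6, plot 4: block 6 has {4, 5, 2, 7} and plot 4 has {5, 1, 6, 2}, leaving only 3.
Block 6, plot 6: block 6 has {4, 5, 3, 2, 7} and plot 6 has {4, 5, 3, 6, 2, 7}, leaving only 1.
Block 6, plot 1: block 6 has {4, 5, 3, 1, 2, 7} and plot 1 has {5, 2}, leaving only 6.
Block 7, plot 5: block 7 has {4, 5, 2, 7} and plot 5 has {5, 3, 6, 2}, leaving only 1.
Block 1, plot 5: block 1 has {5, 3, 6, 2, 7} and plot 5 has {5, 3, 1, 6, 2}, leaving only 4.
Block 1, plot 1: block 1 has {4, 5, 3, 6, 2, 7} and plot 1 has {5, 6, 2}, leaving only 1.
Block 2, plot 5: block 2 has {5, 3, 1, 6, 2} and plot 5 has {4, 5, 3, 1, 6, 2}, leaving only 7.
Block 2 already has {5, 3, 1, 6, 2, 7} and plot 1 already has {5, 1, 6, 2}, so block 2, plot 1 must be 4.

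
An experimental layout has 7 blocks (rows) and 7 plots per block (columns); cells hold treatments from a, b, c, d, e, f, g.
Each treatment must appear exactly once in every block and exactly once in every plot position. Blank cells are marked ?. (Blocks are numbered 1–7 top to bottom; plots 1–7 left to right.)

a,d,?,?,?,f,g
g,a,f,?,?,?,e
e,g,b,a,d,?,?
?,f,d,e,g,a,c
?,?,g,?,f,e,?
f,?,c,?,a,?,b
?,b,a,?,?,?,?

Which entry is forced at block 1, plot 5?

b

Block 1, plot 3: block 1 has {a, d, f, g} and plot 3 has {a, b, c, d, f, g}, leaving only e.
Block 3, plot 6: block 3 has {a, b, d, e, g} and plot 6 has {a, e, f}, leaving only c.
Block 3, plot 7: block 3 has {a, b, c, d, e, g} and plot 7 has {b, c, e, g}, leaving only f.
Block 4, plot 1: block 4 has {a, c, d, e, f, g} and plot 1 has {a, e, f, g}, leaving only b.
Block 5, plot 2: block 5 has {e, f, g} and plot 2 has {a, b, d, f, g}, leaving only c.
Block 5, plot 1: block 5 has {c, e, f, g} and plot 1 has {a, b, e, f, g}, leaving only d.
Block 5, plot 4: block 5 has {c, d, e, f, g} and plot 4 has {a, e}, leaving only b.
Block 1, plot 4: block 1 has {a, d, e, f, g} and plot 4 has {a, b, e}, leaving only c.
Block 1 already has {a, c, d, e, f, g} and plot 5 already has {a, d, f, g}, so block 1, plot 5 must be b.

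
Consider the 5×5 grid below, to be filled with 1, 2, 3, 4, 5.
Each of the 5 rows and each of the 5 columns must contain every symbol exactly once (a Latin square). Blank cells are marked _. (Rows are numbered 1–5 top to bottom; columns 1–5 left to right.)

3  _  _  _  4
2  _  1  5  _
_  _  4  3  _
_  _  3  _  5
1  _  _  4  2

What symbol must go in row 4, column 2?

Row 2, column 5: row 2 has {1, 2, 5} and column 5 has {2, 4, 5}, leaving only 3.
Row 2, column 2: row 2 has {1, 2, 3, 5} and column 2 has {}, leaving only 4.
Row 3, column 1: row 3 has {3, 4} and column 1 has {1, 2, 3}, leaving only 5.
Row 3, column 5: row 3 has {3, 4, 5} and column 5 has {2, 3, 4, 5}, leaving only 1.
Row 3, column 2: row 3 has {1, 3, 4, 5} and column 2 has {4}, leaving only 2.
Row 4 already has {3, 5} and column 2 already has {2, 4}, so row 4, column 2 must be 1.

1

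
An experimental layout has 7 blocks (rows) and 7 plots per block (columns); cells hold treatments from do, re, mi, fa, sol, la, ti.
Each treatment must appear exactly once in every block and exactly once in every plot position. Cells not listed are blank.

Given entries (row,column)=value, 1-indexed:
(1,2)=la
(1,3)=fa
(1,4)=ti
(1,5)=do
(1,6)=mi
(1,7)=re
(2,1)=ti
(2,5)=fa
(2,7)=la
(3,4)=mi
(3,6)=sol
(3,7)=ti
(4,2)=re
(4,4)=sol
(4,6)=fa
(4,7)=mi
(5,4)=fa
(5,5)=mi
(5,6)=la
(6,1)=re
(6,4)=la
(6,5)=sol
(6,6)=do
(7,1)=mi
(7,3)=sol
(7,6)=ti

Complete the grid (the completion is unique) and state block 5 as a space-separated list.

Block 1, plot 1: block 1 has {do, re, mi, fa, la, ti} and plot 1 has {re, mi, ti}, leaving only sol.
Block 5, plot 1: block 5 has {mi, fa, la} and plot 1 has {re, mi, sol, ti}, leaving only do.
Block 5, plot 7: block 5 has {do, mi, fa, la} and plot 7 has {re, mi, la, ti}, leaving only sol.
Block 5, plot 2: block 5 has {do, mi, fa, sol, la} and plot 2 has {re, la}, leaving only ti.
Block 5, plot 3: block 5 has {do, mi, fa, sol, la, ti} and plot 3 has {fa, sol}, leaving only re.
So block 5 reads: do ti re fa mi la sol.

do ti re fa mi la sol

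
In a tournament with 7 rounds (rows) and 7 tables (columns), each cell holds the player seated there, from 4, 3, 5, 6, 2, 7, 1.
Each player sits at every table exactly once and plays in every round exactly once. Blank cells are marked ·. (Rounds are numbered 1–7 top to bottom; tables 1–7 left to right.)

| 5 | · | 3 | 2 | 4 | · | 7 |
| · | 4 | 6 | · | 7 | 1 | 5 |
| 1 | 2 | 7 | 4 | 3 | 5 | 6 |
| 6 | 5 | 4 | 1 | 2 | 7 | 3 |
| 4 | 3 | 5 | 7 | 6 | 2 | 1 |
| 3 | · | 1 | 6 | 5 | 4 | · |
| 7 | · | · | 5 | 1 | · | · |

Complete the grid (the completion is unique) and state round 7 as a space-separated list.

7 6 2 5 1 3 4

Round 7, table 2: round 7 has {5, 7, 1} and table 2 has {4, 3, 5, 2}, leaving only 6.
Round 7, table 3: round 7 has {5, 6, 7, 1} and table 3 has {4, 3, 5, 6, 7, 1}, leaving only 2.
Round 7, table 6: round 7 has {5, 6, 2, 7, 1} and table 6 has {4, 5, 2, 7, 1}, leaving only 3.
Round 7, table 7: round 7 has {3, 5, 6, 2, 7, 1} and table 7 has {3, 5, 6, 7, 1}, leaving only 4.
So round 7 reads: 7 6 2 5 1 3 4.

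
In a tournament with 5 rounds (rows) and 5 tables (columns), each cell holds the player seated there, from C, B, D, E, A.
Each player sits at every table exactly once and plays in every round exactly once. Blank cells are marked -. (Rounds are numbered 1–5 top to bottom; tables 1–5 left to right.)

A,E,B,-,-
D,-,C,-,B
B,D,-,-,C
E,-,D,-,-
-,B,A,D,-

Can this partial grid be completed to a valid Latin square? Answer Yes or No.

No round or table among the givens repeats a symbol, and propagating forced cells runs into no contradiction.
One valid completion exists (for instance, A E B C D / D A C E B / B D E A C / E C D B A / C B A D E).

Yes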